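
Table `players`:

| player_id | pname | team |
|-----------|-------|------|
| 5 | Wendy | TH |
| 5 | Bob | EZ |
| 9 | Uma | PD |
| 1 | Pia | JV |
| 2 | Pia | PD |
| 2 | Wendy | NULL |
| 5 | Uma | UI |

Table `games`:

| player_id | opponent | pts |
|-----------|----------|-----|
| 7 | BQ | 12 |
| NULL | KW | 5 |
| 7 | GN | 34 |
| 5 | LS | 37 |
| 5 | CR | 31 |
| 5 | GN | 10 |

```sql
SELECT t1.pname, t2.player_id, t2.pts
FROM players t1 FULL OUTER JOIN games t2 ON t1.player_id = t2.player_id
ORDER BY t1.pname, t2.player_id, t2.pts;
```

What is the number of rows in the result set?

16

FULL OUTER JOIN keeps every row from both sides; unmatched rows get NULL for the other side's columns.
Matching on t1.player_id = t2.player_id. A NULL in a compared column never satisfies the condition.
- t1 (player_id=5) pairs with 3 row(s) of t2.
- t1 (player_id=5) pairs with 3 row(s) of t2.
- t1 (player_id=9) has no partner → padded with NULL.
- t1 (player_id=1) has no partner → padded with NULL.
- t1 (player_id=2) has no partner → padded with NULL.
- t1 (player_id=2) has no partner → padded with NULL.
- t1 (player_id=5) pairs with 3 row(s) of t2.
- plus 3 unmatched t2 row(s), each kept with NULL t1 columns.
Total: 9 matched + 7 padded = 16 rows.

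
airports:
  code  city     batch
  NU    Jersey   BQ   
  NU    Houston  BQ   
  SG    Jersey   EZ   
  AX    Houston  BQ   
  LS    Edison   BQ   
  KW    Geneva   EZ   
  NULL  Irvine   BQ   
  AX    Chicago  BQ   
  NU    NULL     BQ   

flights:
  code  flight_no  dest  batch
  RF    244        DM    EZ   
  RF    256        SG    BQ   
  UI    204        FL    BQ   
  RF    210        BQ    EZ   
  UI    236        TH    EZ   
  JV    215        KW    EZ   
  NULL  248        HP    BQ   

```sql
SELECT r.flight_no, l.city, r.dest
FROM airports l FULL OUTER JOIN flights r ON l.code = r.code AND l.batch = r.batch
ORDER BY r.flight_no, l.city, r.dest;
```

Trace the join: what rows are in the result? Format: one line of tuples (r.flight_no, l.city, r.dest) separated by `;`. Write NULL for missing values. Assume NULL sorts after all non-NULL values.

(204, NULL, FL); (210, NULL, BQ); (215, NULL, KW); (236, NULL, TH); (244, NULL, DM); (248, NULL, HP); (256, NULL, SG); (NULL, Chicago, NULL); (NULL, Edison, NULL); (NULL, Geneva, NULL); (NULL, Houston, NULL); (NULL, Houston, NULL); (NULL, Irvine, NULL); (NULL, Jersey, NULL); (NULL, Jersey, NULL); (NULL, NULL, NULL)

FULL OUTER JOIN keeps every row from both sides; unmatched rows get NULL for the other side's columns.
Matching on l.code = r.code AND l.batch = r.batch. A NULL in a compared column never satisfies the condition.
- code=NU, batch=BQ: no r row matches, row kept with r columns NULL.
- code=NU, batch=BQ: no r row matches, row kept with r columns NULL.
- code=SG, batch=EZ: no r row matches, row kept with r columns NULL.
- code=AX, batch=BQ: no r row matches, row kept with r columns NULL.
- code=LS, batch=BQ: no r row matches, row kept with r columns NULL.
- code=KW, batch=EZ: no r row matches, row kept with r columns NULL.
- code=NULL, batch=BQ: no r row matches, row kept with r columns NULL.
- code=AX, batch=BQ: no r row matches, row kept with r columns NULL.
- code=NU, batch=BQ: no r row matches, row kept with r columns NULL.
- 7 row(s) from r found no l partner → padded with NULL.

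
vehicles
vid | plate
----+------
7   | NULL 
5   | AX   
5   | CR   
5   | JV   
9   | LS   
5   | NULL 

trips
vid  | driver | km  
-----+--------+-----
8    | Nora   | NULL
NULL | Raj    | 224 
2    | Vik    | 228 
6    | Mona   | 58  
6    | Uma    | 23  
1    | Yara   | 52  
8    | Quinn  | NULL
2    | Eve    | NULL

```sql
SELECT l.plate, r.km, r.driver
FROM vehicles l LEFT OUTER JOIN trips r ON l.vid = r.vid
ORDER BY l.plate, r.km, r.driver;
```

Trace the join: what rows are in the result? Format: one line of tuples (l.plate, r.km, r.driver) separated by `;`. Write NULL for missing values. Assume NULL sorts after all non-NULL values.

LEFT JOIN keeps every row from `vehicles`; unmatched rows get NULL for `trips`'s columns.
Matching on l.vid = r.vid. A NULL in a compared column never satisfies the condition.
Matched pairs: 0; unmatched l rows kept: 6.

(AX, NULL, NULL); (CR, NULL, NULL); (JV, NULL, NULL); (LS, NULL, NULL); (NULL, NULL, NULL); (NULL, NULL, NULL)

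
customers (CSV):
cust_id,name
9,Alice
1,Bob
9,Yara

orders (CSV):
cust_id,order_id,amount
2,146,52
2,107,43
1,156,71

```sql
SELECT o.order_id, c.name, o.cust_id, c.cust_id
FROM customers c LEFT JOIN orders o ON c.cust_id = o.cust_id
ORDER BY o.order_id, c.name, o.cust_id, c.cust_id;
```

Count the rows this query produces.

3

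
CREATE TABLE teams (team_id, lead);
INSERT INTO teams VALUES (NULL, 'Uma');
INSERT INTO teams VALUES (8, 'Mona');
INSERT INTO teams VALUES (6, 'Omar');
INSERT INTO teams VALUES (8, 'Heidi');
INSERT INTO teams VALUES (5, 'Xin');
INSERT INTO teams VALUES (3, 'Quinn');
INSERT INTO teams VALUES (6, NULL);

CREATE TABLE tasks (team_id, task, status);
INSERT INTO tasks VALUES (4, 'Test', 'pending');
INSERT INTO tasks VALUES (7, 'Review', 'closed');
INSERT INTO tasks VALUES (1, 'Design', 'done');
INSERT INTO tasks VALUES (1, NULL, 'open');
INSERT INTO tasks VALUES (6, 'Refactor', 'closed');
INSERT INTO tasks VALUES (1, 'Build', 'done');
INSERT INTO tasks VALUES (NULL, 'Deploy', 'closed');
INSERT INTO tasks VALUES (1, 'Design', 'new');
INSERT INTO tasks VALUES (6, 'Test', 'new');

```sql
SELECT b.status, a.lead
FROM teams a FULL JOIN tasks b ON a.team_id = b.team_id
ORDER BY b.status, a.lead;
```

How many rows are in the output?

16

FULL OUTER JOIN keeps every row from both sides; unmatched rows get NULL for the other side's columns.
Matching on a.team_id = b.team_id. A NULL in a compared column never satisfies the condition.
- a[0] team_id=NULL → no match; kept with NULLs on the b side.
- a[1] team_id=8 → no match; kept with NULLs on the b side.
- a[2] team_id=6 → 2 match(es) in b → 2 row(s).
- a[3] team_id=8 → no match; kept with NULLs on the b side.
- a[4] team_id=5 → no match; kept with NULLs on the b side.
- a[5] team_id=3 → no match; kept with NULLs on the b side.
- a[6] team_id=6 → 2 match(es) in b → 2 row(s).
- 7 row(s) from b found no a partner → padded with NULL.
Total: 4 matched + 12 padded = 16 rows.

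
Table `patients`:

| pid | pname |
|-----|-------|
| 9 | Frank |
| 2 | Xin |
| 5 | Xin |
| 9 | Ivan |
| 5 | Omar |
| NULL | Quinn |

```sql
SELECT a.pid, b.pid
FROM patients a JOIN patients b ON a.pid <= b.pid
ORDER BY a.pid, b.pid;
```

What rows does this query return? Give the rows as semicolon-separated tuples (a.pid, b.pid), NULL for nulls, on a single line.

(2, 2); (2, 5); (2, 5); (2, 9); (2, 9); (5, 5); (5, 5); (5, 5); (5, 5); (5, 9); (5, 9); (5, 9); (5, 9); (9, 9); (9, 9); (9, 9); (9, 9)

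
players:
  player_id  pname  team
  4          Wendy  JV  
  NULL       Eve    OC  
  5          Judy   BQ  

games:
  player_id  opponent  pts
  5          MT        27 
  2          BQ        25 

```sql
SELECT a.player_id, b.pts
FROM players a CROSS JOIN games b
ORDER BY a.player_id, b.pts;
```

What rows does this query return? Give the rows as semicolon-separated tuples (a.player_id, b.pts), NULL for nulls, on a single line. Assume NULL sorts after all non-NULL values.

CROSS JOIN pairs every row of `players` with every row of `games`: 3 × 2 = 6 rows.
After projecting and ordering:
a.player_id | b.pts
4 | 25
4 | 27
5 | 25
5 | 27
NULL | 25
NULL | 27

(4, 25); (4, 27); (5, 25); (5, 27); (NULL, 25); (NULL, 27)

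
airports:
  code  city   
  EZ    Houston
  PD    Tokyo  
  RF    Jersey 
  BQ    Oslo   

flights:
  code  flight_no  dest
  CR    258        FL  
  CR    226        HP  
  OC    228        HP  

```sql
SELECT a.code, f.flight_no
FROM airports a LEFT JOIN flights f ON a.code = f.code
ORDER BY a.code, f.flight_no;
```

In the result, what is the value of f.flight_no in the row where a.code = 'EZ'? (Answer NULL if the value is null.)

LEFT JOIN keeps every row from `airports`; unmatched rows get NULL for `flights`'s columns.
Matching on a.code = f.code.
- code=EZ: no f row matches, row kept with f columns NULL.
- code=PD: no f row matches, row kept with f columns NULL.
- code=RF: no f row matches, row kept with f columns NULL.
- code=BQ: no f row matches, row kept with f columns NULL.

NULL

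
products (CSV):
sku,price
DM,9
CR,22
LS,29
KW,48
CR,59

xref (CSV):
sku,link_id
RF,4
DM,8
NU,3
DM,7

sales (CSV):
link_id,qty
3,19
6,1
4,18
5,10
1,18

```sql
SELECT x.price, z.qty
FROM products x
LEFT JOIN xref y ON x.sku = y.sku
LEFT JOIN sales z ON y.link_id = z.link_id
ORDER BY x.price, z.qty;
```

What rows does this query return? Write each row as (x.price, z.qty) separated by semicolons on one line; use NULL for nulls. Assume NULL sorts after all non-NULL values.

Evaluate left to right. First `products x LEFT JOIN xref y` on sku: 6 row(s).
Then LEFT JOIN `sales z` on link_id: each of those 6 rows is kept; rows whose y.link_id has no match in z get NULL for z's columns.

(9, NULL); (9, NULL); (22, NULL); (29, NULL); (48, NULL); (59, NULL)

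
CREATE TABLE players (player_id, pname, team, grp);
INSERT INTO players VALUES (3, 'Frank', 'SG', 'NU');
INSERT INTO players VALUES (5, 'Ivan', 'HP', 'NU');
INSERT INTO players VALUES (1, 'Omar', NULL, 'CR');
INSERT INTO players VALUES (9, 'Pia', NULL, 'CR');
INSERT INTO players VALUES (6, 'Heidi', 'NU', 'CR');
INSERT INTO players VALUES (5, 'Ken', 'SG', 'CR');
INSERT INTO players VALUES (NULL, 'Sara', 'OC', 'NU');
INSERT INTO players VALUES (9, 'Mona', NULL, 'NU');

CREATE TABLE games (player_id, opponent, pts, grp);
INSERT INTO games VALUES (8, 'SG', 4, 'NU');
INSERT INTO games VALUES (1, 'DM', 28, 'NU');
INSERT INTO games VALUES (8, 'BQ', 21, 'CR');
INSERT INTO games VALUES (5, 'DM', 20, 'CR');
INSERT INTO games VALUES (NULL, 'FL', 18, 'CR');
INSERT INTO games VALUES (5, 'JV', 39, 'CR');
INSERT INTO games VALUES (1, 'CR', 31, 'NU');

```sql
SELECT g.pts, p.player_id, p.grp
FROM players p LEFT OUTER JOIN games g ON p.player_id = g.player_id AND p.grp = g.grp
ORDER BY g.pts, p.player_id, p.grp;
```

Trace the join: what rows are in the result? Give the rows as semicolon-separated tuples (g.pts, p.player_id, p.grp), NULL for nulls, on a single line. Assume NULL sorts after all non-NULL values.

LEFT JOIN keeps every row from `players`; unmatched rows get NULL for `games`'s columns.
Matching on p.player_id = g.player_id AND p.grp = g.grp. A NULL in a compared column never satisfies the condition.
Matched pairs: 2; unmatched p rows kept: 7.

(20, 5, CR); (39, 5, CR); (NULL, 1, CR); (NULL, 3, NU); (NULL, 5, NU); (NULL, 6, CR); (NULL, 9, CR); (NULL, 9, NU); (NULL, NULL, NU)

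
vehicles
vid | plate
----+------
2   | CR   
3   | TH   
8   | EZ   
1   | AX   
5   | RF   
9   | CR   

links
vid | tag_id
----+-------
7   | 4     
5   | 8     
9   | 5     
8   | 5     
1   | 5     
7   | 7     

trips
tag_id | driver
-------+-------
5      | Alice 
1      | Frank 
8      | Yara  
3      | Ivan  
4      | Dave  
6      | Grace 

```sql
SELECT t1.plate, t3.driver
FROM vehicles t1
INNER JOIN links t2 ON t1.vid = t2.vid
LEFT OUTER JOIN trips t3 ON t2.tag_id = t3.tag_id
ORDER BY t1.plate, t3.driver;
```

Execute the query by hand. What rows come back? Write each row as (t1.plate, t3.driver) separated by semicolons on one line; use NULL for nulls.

(AX, Alice); (CR, Alice); (EZ, Alice); (RF, Yara)

Joins associate left-to-right: vehicles INNER JOIN links on vid gives 4 intermediate row(s).
Then LEFT JOIN `trips t3` on tag_id: each of those 4 rows is kept; rows whose t2.tag_id has no match in t3 get NULL for t3's columns.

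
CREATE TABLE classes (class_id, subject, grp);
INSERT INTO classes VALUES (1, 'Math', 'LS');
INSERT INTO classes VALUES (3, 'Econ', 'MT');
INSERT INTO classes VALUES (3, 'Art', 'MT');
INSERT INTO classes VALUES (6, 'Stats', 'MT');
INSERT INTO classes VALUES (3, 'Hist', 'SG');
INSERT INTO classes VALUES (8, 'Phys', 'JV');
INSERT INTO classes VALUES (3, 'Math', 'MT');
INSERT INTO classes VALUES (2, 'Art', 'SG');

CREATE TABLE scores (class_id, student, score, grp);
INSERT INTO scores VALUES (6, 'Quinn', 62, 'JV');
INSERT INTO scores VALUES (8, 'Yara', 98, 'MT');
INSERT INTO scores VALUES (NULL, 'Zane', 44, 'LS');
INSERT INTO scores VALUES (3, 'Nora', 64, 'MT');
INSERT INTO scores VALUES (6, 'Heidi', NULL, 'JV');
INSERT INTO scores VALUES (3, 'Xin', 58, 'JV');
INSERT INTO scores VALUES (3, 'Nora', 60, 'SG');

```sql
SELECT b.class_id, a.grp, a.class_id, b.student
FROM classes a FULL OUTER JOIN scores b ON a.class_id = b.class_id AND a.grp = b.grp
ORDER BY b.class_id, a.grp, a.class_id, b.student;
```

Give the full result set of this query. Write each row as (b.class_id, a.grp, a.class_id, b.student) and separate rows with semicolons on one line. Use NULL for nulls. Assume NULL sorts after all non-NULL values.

FULL OUTER JOIN keeps every row from both sides; unmatched rows get NULL for the other side's columns.
Matching on a.class_id = b.class_id AND a.grp = b.grp. A NULL in a compared column never satisfies the condition.
- a (class_id=1, grp=LS) has no partner → padded with NULL.
- a (class_id=3, grp=MT) pairs with 1 row(s) of b.
- a (class_id=3, grp=MT) pairs with 1 row(s) of b.
- a (class_id=6, grp=MT) has no partner → padded with NULL.
- a (class_id=3, grp=SG) pairs with 1 row(s) of b.
- a (class_id=8, grp=JV) has no partner → padded with NULL.
- a (class_id=3, grp=MT) pairs with 1 row(s) of b.
- a (class_id=2, grp=SG) has no partner → padded with NULL.
- 5 b row(s) had no a match → kept, a columns NULL.

(3, MT, 3, Nora); (3, MT, 3, Nora); (3, MT, 3, Nora); (3, SG, 3, Nora); (3, NULL, NULL, Xin); (6, NULL, NULL, Heidi); (6, NULL, NULL, Quinn); (8, NULL, NULL, Yara); (NULL, JV, 8, NULL); (NULL, LS, 1, NULL); (NULL, MT, 6, NULL); (NULL, SG, 2, NULL); (NULL, NULL, NULL, Zane)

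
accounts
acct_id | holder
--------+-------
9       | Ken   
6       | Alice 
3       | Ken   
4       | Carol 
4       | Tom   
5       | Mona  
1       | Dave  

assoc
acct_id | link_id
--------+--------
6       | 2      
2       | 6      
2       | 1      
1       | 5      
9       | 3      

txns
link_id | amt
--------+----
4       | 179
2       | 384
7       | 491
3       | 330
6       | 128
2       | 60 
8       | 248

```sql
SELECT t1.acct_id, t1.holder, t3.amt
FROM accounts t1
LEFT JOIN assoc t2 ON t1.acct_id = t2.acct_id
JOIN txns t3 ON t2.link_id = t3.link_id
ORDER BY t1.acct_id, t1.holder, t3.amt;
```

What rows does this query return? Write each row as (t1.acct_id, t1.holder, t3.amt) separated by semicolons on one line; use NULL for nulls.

Joins associate left-to-right: accounts LEFT JOIN assoc on acct_id gives 7 intermediate row(s).
Then INNER JOIN `txns t3` on link_id: keep only rows whose t2.link_id appears in t3.

(6, Alice, 60); (6, Alice, 384); (9, Ken, 330)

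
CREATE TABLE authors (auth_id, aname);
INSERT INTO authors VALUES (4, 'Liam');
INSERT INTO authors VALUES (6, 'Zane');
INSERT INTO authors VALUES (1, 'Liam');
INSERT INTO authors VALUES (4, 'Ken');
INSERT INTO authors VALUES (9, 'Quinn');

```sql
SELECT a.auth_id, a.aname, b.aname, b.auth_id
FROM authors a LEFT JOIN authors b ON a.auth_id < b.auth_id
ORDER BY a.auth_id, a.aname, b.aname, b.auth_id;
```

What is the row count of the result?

LEFT JOIN keeps every row from `authors a`; unmatched rows get NULL for `authors b`'s columns.
Matching on a.auth_id < b.auth_id.
Matched pairs: 9; unmatched a rows kept: 1.
Total: 9 matched + 1 padded = 10 rows.

10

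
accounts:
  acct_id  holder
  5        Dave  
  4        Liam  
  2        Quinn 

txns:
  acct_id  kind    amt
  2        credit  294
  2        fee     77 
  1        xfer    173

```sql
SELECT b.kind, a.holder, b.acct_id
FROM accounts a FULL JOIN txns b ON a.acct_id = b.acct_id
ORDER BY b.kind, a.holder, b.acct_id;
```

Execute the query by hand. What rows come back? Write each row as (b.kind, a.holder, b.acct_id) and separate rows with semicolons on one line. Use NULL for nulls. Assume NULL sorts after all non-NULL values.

(credit, Quinn, 2); (fee, Quinn, 2); (xfer, NULL, 1); (NULL, Dave, NULL); (NULL, Liam, NULL)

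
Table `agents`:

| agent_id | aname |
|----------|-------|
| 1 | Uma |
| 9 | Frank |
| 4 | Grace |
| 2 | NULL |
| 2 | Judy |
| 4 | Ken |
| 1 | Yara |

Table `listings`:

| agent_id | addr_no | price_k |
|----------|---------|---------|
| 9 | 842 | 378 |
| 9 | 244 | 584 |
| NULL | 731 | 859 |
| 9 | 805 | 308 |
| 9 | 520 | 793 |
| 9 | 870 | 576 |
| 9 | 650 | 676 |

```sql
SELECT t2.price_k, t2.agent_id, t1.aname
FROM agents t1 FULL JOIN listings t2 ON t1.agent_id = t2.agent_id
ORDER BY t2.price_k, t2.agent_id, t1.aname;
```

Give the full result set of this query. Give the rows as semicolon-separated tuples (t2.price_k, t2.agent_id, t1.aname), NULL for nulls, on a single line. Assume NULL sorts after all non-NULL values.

FULL OUTER JOIN keeps every row from both sides; unmatched rows get NULL for the other side's columns.
Matching on t1.agent_id = t2.agent_id. A NULL in a compared column never satisfies the condition.
Matched pairs: 6; unmatched t1 rows kept: 6; unmatched t2 rows kept: 1.

(308, 9, Frank); (378, 9, Frank); (576, 9, Frank); (584, 9, Frank); (676, 9, Frank); (793, 9, Frank); (859, NULL, NULL); (NULL, NULL, Grace); (NULL, NULL, Judy); (NULL, NULL, Ken); (NULL, NULL, Uma); (NULL, NULL, Yara); (NULL, NULL, NULL)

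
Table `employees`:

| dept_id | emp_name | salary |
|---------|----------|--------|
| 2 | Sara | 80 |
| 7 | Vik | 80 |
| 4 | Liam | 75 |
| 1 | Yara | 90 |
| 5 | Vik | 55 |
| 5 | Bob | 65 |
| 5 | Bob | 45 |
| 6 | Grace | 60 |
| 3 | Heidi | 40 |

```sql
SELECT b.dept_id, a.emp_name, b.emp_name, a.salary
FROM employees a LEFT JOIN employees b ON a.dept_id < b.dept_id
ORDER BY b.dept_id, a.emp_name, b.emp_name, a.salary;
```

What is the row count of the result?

34

LEFT JOIN keeps every row from `employees a`; unmatched rows get NULL for `employees b`'s columns.
Matching on a.dept_id < b.dept_id.
- dept_id=2: 7 matching b row(s), so 7 row(s) emitted.
- dept_id=7: no b row matches, row kept with b columns NULL.
- dept_id=4: 5 matching b row(s), so 5 row(s) emitted.
- dept_id=1: 8 matching b row(s), so 8 row(s) emitted.
- dept_id=5: 2 matching b row(s), so 2 row(s) emitted.
- dept_id=5: 2 matching b row(s), so 2 row(s) emitted.
- dept_id=5: 2 matching b row(s), so 2 row(s) emitted.
- dept_id=6: 1 matching b row(s), so 1 row(s) emitted.
- dept_id=3: 6 matching b row(s), so 6 row(s) emitted.
Total: 33 matched + 1 padded = 34 rows.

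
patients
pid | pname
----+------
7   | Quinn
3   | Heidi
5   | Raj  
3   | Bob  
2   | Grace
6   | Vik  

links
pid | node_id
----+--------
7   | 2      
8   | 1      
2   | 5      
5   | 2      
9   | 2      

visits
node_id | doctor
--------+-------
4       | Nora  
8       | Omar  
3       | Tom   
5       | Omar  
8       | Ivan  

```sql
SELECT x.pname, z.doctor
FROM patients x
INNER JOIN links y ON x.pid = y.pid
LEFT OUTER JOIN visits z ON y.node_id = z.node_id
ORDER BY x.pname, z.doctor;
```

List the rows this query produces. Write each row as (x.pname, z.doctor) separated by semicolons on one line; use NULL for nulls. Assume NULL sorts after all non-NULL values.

(Grace, Omar); (Quinn, NULL); (Raj, NULL)

Joins associate left-to-right: patients INNER JOIN links on pid gives 3 intermediate row(s).
Then LEFT JOIN `visits z` on node_id: each of those 3 rows is kept; rows whose y.node_id has no match in z get NULL for z's columns.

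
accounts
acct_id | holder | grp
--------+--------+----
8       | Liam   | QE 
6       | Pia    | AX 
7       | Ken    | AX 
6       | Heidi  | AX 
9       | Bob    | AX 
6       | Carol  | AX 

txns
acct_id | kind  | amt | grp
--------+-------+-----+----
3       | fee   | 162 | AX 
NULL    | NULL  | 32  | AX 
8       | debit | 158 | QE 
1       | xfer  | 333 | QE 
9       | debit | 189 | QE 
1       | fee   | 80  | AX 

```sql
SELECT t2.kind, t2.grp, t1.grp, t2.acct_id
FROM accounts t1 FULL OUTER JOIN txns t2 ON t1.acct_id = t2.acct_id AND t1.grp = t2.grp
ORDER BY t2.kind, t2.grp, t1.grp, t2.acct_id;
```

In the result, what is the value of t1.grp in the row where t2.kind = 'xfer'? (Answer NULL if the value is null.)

FULL OUTER JOIN keeps every row from both sides; unmatched rows get NULL for the other side's columns.
Matching on t1.acct_id = t2.acct_id AND t1.grp = t2.grp. A NULL in a compared column never satisfies the condition.
Matched pairs: 1; unmatched t1 rows kept: 5; unmatched t2 rows kept: 5.

NULL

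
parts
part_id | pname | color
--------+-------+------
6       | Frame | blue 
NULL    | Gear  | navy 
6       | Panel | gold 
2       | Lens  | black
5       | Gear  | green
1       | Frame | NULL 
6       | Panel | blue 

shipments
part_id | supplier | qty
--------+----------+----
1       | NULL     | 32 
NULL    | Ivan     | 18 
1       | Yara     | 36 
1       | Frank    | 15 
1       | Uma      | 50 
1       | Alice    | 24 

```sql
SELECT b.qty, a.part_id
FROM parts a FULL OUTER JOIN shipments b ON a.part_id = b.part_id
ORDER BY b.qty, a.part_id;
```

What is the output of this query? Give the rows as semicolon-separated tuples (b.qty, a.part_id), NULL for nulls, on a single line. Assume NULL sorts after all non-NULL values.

(15, 1); (18, NULL); (24, 1); (32, 1); (36, 1); (50, 1); (NULL, 2); (NULL, 5); (NULL, 6); (NULL, 6); (NULL, 6); (NULL, NULL)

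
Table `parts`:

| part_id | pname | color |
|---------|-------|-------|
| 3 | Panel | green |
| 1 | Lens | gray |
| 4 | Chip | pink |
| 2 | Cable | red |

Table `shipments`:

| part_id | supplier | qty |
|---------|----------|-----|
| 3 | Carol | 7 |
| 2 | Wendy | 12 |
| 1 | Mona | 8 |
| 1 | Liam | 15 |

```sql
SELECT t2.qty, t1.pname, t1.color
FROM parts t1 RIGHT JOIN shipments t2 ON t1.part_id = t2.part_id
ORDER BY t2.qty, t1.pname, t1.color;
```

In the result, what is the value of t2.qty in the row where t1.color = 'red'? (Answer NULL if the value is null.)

RIGHT JOIN keeps every row from `shipments`; unmatched rows get NULL for `parts`'s columns.
Matching on t1.part_id = t2.part_id.
- t1 row (part_id=3): matches 1 t2 row(s) → 1 output row(s).
- t1 row (part_id=1): matches 2 t2 row(s) → 2 output row(s).
- t1 row (part_id=4): no match.
- t1 row (part_id=2): matches 1 t2 row(s) → 1 output row(s).
- every t2 row matched at least one t1 row.

12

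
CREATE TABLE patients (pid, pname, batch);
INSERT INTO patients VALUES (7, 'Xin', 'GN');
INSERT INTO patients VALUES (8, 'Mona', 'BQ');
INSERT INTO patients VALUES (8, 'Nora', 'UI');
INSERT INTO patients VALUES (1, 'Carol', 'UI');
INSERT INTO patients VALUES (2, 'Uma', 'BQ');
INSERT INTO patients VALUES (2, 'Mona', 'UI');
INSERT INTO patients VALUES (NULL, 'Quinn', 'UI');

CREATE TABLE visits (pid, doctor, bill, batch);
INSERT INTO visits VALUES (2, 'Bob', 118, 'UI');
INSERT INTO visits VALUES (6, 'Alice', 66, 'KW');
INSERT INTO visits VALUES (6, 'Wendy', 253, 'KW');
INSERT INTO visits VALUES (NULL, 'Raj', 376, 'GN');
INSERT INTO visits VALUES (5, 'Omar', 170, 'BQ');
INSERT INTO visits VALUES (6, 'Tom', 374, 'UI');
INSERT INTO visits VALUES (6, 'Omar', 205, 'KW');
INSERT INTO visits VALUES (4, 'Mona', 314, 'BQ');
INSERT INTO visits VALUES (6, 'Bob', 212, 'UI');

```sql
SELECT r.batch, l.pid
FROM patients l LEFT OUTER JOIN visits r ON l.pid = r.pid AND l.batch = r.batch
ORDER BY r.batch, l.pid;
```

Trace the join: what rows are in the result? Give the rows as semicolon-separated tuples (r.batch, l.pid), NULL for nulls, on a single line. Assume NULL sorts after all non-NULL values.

(UI, 2); (NULL, 1); (NULL, 2); (NULL, 7); (NULL, 8); (NULL, 8); (NULL, NULL)

LEFT JOIN keeps every row from `patients`; unmatched rows get NULL for `visits`'s columns.
Matching on l.pid = r.pid AND l.batch = r.batch. A NULL in a compared column never satisfies the condition.
Matched pairs: 1; unmatched l rows kept: 6.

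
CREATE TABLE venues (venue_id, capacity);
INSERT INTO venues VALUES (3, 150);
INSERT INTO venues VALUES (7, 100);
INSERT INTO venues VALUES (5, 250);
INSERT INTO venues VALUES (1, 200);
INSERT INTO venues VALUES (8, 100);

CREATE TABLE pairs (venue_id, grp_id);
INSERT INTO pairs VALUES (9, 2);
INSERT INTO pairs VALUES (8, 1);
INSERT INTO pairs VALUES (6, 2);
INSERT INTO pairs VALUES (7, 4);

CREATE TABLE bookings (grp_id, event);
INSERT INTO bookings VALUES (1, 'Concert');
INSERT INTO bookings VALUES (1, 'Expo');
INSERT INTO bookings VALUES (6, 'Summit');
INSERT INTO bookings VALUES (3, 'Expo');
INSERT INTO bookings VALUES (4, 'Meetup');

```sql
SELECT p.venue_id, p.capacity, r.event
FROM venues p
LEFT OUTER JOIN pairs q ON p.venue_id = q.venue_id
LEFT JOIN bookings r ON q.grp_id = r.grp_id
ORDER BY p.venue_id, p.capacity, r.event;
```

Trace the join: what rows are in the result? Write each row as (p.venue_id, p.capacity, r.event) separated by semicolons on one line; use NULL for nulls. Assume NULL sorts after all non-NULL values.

Joins associate left-to-right: venues LEFT JOIN pairs on venue_id gives 5 intermediate row(s).
Then LEFT JOIN `bookings r` on grp_id: each of those 5 rows is kept; rows whose q.grp_id has no match in r get NULL for r's columns.

(1, 200, NULL); (3, 150, NULL); (5, 250, NULL); (7, 100, Meetup); (8, 100, Concert); (8, 100, Expo)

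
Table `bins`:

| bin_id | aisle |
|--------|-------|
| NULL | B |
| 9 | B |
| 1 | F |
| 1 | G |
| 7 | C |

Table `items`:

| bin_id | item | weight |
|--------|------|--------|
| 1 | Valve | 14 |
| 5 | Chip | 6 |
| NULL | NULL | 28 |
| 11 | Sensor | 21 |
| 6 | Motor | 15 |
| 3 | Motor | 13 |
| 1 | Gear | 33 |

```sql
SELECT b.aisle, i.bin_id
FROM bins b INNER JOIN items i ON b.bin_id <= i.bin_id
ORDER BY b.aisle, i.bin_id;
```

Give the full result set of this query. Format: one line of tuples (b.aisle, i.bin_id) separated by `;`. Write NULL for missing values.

(B, 11); (C, 11); (F, 1); (F, 1); (F, 3); (F, 5); (F, 6); (F, 11); (G, 1); (G, 1); (G, 3); (G, 5); (G, 6); (G, 11)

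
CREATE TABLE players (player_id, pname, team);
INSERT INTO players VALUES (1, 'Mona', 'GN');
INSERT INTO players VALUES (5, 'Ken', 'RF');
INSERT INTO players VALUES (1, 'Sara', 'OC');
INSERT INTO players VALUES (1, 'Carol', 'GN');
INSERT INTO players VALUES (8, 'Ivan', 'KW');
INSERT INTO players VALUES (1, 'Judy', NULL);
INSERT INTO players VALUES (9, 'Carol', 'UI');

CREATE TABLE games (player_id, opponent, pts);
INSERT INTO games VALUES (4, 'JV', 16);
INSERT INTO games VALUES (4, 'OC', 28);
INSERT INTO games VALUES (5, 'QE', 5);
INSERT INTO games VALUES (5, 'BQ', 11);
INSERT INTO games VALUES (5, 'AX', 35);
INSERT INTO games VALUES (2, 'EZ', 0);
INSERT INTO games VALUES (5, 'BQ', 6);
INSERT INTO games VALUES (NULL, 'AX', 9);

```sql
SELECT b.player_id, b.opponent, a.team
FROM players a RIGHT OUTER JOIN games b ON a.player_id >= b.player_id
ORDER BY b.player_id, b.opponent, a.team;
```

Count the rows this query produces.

RIGHT JOIN keeps every row from `games`; unmatched rows get NULL for `players`'s columns.
Matching on a.player_id >= b.player_id. A NULL in a compared column never satisfies the condition.
- a row (player_id=1): no match.
- a row (player_id=5): matches 7 b row(s) → 7 output row(s).
- a row (player_id=1): no match.
- a row (player_id=1): no match.
- a row (player_id=8): matches 7 b row(s) → 7 output row(s).
- a row (player_id=1): no match.
- a row (player_id=9): matches 7 b row(s) → 7 output row(s).
- 1 row(s) from b found no a partner → padded with NULL.
Total: 21 matched + 1 padded = 22 rows.

22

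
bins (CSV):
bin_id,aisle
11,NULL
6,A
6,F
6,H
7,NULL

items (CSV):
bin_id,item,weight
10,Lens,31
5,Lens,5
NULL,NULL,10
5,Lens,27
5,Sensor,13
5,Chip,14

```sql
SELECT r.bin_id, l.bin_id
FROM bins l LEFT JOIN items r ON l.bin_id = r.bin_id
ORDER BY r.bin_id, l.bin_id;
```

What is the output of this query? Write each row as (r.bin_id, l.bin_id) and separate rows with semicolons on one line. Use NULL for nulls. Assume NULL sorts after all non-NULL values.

LEFT JOIN keeps every row from `bins`; unmatched rows get NULL for `items`'s columns.
Matching on l.bin_id = r.bin_id. A NULL in a compared column never satisfies the condition.
- l[0] bin_id=11 → no match; kept with NULLs on the r side.
- l[1] bin_id=6 → no match; kept with NULLs on the r side.
- l[2] bin_id=6 → no match; kept with NULLs on the r side.
- l[3] bin_id=6 → no match; kept with NULLs on the r side.
- l[4] bin_id=7 → no match; kept with NULLs on the r side.
After projecting and ordering:
r.bin_id | l.bin_id
NULL | 6
NULL | 6
NULL | 6
NULL | 7
NULL | 11

(NULL, 6); (NULL, 6); (NULL, 6); (NULL, 7); (NULL, 11)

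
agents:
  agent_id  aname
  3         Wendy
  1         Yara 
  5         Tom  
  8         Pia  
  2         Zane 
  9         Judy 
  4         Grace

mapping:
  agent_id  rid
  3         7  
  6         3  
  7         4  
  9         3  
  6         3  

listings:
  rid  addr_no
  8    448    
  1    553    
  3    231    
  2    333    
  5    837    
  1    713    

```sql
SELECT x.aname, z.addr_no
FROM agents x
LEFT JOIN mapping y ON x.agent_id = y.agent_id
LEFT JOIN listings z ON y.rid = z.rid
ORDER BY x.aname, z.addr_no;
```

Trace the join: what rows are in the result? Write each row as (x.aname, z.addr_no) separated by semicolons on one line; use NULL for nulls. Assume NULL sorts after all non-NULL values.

(Grace, NULL); (Judy, 231); (Pia, NULL); (Tom, NULL); (Wendy, NULL); (Yara, NULL); (Zane, NULL)

Joins associate left-to-right: agents LEFT JOIN mapping on agent_id gives 7 intermediate row(s).
Then LEFT JOIN `listings z` on rid: each of those 7 rows is kept; rows whose y.rid has no match in z get NULL for z's columns.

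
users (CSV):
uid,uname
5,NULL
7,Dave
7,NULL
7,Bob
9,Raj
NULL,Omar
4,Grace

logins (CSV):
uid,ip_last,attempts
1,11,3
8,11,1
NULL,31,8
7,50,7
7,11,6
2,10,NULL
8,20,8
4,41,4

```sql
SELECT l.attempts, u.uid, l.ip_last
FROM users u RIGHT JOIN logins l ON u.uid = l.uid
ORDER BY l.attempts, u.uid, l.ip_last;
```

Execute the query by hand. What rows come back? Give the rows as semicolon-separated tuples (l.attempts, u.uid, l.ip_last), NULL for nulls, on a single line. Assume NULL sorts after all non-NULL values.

(1, NULL, 11); (3, NULL, 11); (4, 4, 41); (6, 7, 11); (6, 7, 11); (6, 7, 11); (7, 7, 50); (7, 7, 50); (7, 7, 50); (8, NULL, 20); (8, NULL, 31); (NULL, NULL, 10)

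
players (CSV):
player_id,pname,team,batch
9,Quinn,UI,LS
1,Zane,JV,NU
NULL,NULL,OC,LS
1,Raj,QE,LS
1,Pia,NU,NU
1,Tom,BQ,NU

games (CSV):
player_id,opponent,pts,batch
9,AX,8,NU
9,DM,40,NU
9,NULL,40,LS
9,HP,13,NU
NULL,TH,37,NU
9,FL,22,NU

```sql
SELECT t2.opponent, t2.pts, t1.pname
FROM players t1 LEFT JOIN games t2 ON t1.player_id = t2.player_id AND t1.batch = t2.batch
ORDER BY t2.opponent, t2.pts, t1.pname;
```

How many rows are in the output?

LEFT JOIN keeps every row from `players`; unmatched rows get NULL for `games`'s columns.
Matching on t1.player_id = t2.player_id AND t1.batch = t2.batch. A NULL in a compared column never satisfies the condition.
Matched pairs: 1; unmatched t1 rows kept: 5.
Total: 1 matched + 5 padded = 6 rows.

6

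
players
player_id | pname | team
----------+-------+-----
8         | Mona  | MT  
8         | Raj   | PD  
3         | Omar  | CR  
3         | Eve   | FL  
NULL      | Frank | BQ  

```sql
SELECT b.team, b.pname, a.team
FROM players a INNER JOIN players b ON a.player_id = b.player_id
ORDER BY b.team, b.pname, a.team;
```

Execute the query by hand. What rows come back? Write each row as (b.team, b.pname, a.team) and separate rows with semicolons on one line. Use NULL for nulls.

INNER JOIN keeps only pairs where the ON condition holds.
Matching on a.player_id = b.player_id. A NULL in a compared column never satisfies the condition.
- a (player_id=8) pairs with 2 row(s) of b.
- a (player_id=8) pairs with 2 row(s) of b.
- a (player_id=3) pairs with 2 row(s) of b.
- a (player_id=3) pairs with 2 row(s) of b.
- a (player_id=NULL) has no partner → excluded.
After projecting and ordering:
b.team | b.pname | a.team
CR | Omar | CR
CR | Omar | FL
FL | Eve | CR
FL | Eve | FL
MT | Mona | MT
MT | Mona | PD
PD | Raj | MT
PD | Raj | PD

(CR, Omar, CR); (CR, Omar, FL); (FL, Eve, CR); (FL, Eve, FL); (MT, Mona, MT); (MT, Mona, PD); (PD, Raj, MT); (PD, Raj, PD)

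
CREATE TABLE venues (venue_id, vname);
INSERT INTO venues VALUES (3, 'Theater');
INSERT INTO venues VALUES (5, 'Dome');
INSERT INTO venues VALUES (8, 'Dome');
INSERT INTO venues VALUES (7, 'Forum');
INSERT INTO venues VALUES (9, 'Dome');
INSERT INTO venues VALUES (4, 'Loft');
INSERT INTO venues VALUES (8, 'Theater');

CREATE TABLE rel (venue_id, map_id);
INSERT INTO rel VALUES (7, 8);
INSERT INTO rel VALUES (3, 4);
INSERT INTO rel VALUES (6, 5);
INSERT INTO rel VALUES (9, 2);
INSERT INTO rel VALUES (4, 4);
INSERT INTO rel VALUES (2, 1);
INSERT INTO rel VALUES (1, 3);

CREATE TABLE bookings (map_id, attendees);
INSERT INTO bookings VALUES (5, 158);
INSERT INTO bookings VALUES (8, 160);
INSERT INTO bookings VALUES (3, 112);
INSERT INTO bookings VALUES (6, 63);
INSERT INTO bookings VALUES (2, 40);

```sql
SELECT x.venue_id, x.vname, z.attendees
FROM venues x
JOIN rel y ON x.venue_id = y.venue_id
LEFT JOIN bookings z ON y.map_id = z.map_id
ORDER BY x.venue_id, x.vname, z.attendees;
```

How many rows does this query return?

Evaluate left to right. First `venues x INNER JOIN rel y` on venue_id: 4 row(s).
Then LEFT JOIN `bookings z` on map_id: each of those 4 rows is kept; rows whose y.map_id has no match in z get NULL for z's columns.
Result: 4 row(s).

4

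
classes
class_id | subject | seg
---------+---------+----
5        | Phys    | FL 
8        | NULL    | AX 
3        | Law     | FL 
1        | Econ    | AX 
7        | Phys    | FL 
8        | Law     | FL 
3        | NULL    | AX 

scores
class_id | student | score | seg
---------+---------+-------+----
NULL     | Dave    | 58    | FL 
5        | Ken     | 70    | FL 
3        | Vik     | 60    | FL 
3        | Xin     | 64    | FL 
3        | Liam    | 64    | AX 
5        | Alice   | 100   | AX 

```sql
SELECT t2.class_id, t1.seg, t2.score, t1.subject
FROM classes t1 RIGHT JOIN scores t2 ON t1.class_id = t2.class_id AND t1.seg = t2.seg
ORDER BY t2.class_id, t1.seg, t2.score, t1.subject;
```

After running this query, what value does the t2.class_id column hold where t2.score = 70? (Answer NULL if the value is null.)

5

RIGHT JOIN keeps every row from `scores`; unmatched rows get NULL for `classes`'s columns.
Matching on t1.class_id = t2.class_id AND t1.seg = t2.seg. A NULL in a compared column never satisfies the condition.
- t1[0] class_id=5, seg=FL → 1 match(es) in t2 → 1 row(s).
- t1[1] class_id=8, seg=AX → no match.
- t1[2] class_id=3, seg=FL → 2 match(es) in t2 → 2 row(s).
- t1[3] class_id=1, seg=AX → no match.
- t1[4] class_id=7, seg=FL → no match.
- t1[5] class_id=8, seg=FL → no match.
- t1[6] class_id=3, seg=AX → 1 match(es) in t2 → 1 row(s).
- plus 2 unmatched t2 row(s), each kept with NULL t1 columns.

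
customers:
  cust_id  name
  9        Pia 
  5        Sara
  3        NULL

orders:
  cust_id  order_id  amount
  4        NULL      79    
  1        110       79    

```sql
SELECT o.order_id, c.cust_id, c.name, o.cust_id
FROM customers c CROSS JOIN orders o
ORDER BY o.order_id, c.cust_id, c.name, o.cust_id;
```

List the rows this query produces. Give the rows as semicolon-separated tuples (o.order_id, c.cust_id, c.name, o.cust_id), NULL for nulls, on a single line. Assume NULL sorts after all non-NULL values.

(110, 3, NULL, 1); (110, 5, Sara, 1); (110, 9, Pia, 1); (NULL, 3, NULL, 4); (NULL, 5, Sara, 4); (NULL, 9, Pia, 4)

CROSS JOIN pairs every row of `customers` with every row of `orders`: 3 × 2 = 6 rows.
After projecting and ordering:
o.order_id | c.cust_id | c.name | o.cust_id
110 | 3 | NULL | 1
110 | 5 | Sara | 1
110 | 9 | Pia | 1
NULL | 3 | NULL | 4
NULL | 5 | Sara | 4
NULL | 9 | Pia | 4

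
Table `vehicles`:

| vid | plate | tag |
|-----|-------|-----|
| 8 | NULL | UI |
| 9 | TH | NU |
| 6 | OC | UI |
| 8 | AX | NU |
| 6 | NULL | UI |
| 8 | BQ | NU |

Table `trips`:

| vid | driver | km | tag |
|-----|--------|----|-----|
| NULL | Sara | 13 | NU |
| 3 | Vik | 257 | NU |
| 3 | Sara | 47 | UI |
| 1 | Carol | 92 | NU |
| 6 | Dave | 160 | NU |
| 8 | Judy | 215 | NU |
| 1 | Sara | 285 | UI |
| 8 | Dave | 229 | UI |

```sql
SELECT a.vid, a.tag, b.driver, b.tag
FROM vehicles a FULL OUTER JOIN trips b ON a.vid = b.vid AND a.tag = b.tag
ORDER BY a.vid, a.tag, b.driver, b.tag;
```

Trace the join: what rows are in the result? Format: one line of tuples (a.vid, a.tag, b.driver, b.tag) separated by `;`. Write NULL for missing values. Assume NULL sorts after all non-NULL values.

(6, UI, NULL, NULL); (6, UI, NULL, NULL); (8, NU, Judy, NU); (8, NU, Judy, NU); (8, UI, Dave, UI); (9, NU, NULL, NULL); (NULL, NULL, Carol, NU); (NULL, NULL, Dave, NU); (NULL, NULL, Sara, NU); (NULL, NULL, Sara, UI); (NULL, NULL, Sara, UI); (NULL, NULL, Vik, NU)

FULL OUTER JOIN keeps every row from both sides; unmatched rows get NULL for the other side's columns.
Matching on a.vid = b.vid AND a.tag = b.tag. A NULL in a compared column never satisfies the condition.
- vid=8, tag=UI: 1 matching b row(s), so 1 row(s) emitted.
- vid=9, tag=NU: no b row matches, row kept with b columns NULL.
- vid=6, tag=UI: no b row matches, row kept with b columns NULL.
- vid=8, tag=NU: 1 matching b row(s), so 1 row(s) emitted.
- vid=6, tag=UI: no b row matches, row kept with b columns NULL.
- vid=8, tag=NU: 1 matching b row(s), so 1 row(s) emitted.
- 6 row(s) from b found no a partner → padded with NULL.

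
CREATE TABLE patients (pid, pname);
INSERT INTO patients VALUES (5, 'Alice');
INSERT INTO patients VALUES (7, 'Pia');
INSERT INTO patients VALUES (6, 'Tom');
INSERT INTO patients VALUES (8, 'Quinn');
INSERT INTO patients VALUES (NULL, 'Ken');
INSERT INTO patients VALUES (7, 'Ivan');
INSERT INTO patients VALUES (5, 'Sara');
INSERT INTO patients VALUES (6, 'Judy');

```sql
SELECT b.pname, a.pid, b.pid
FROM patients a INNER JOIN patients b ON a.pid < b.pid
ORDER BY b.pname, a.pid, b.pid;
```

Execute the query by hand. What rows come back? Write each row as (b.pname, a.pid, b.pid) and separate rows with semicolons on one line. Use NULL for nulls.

(Ivan, 5, 7); (Ivan, 5, 7); (Ivan, 6, 7); (Ivan, 6, 7); (Judy, 5, 6); (Judy, 5, 6); (Pia, 5, 7); (Pia, 5, 7); (Pia, 6, 7); (Pia, 6, 7); (Quinn, 5, 8); (Quinn, 5, 8); (Quinn, 6, 8); (Quinn, 6, 8); (Quinn, 7, 8); (Quinn, 7, 8); (Tom, 5, 6); (Tom, 5, 6)

INNER JOIN keeps only pairs where the ON condition holds.
Matching on a.pid < b.pid. A NULL in a compared column never satisfies the condition.
- a[0] pid=5 → 5 match(es) in b → 5 row(s).
- a[1] pid=7 → 1 match(es) in b → 1 row(s).
- a[2] pid=6 → 3 match(es) in b → 3 row(s).
- a[3] pid=8 → no match; dropped.
- a[4] pid=NULL → no match; dropped.
- a[5] pid=7 → 1 match(es) in b → 1 row(s).
- a[6] pid=5 → 5 match(es) in b → 5 row(s).
- a[7] pid=6 → 3 match(es) in b → 3 row(s).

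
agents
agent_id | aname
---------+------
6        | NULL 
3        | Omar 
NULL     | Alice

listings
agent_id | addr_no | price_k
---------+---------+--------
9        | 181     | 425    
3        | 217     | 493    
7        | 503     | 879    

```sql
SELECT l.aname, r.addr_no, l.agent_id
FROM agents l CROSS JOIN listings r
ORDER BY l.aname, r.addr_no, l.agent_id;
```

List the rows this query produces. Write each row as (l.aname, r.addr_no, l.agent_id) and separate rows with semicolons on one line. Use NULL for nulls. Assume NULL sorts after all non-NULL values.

(Alice, 181, NULL); (Alice, 217, NULL); (Alice, 503, NULL); (Omar, 181, 3); (Omar, 217, 3); (Omar, 503, 3); (NULL, 181, 6); (NULL, 217, 6); (NULL, 503, 6)

CROSS JOIN pairs every row of `agents` with every row of `listings`: 3 × 3 = 9 rows.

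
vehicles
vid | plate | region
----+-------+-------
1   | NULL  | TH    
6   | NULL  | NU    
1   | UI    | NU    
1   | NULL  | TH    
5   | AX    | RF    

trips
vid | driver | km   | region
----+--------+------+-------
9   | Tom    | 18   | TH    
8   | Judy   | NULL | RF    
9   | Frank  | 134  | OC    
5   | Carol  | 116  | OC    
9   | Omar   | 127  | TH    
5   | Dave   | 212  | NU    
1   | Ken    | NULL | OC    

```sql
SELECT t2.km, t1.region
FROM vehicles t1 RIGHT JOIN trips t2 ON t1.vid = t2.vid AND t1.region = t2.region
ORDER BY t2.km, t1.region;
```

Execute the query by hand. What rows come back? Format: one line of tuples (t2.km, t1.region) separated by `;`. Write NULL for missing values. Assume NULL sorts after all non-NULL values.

RIGHT JOIN keeps every row from `trips`; unmatched rows get NULL for `vehicles`'s columns.
Matching on t1.vid = t2.vid AND t1.region = t2.region.
- t1 (vid=1, region=TH) has no partner in t2.
- t1 (vid=6, region=NU) has no partner in t2.
- t1 (vid=1, region=NU) has no partner in t2.
- t1 (vid=1, region=TH) has no partner in t2.
- t1 (vid=5, region=RF) has no partner in t2.
- 7 t2 row(s) had no t1 match → kept, t1 columns NULL.
After projecting and ordering:
t2.km | t1.region
18 | NULL
116 | NULL
127 | NULL
134 | NULL
212 | NULL
NULL | NULL
NULL | NULL

(18, NULL); (116, NULL); (127, NULL); (134, NULL); (212, NULL); (NULL, NULL); (NULL, NULL)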